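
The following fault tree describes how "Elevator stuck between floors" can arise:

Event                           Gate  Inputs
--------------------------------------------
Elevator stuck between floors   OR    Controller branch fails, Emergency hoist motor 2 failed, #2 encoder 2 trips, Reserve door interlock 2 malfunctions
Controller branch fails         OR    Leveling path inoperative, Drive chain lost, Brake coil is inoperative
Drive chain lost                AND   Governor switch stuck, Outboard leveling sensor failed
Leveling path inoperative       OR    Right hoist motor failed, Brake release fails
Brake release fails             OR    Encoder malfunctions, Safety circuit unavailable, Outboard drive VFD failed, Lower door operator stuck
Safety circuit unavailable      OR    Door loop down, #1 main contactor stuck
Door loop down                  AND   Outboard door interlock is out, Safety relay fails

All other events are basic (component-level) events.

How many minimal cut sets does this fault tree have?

Door loop down [AND]: one cut set from each child combined → 1 × 1 = 1 cut set(s).
Safety circuit unavailable [OR]: union of children's cut sets → 2 cut set(s).
Brake release fails [OR]: union of children's cut sets → 5 cut set(s).
Leveling path inoperative [OR]: union of children's cut sets → 6 cut set(s).
Drive chain lost [AND]: one cut set from each child combined → 1 × 1 = 1 cut set(s).
Controller branch fails [OR]: union of children's cut sets → 8 cut set(s).
Elevator stuck between floors [OR]: union of children's cut sets → 11 cut set(s).

11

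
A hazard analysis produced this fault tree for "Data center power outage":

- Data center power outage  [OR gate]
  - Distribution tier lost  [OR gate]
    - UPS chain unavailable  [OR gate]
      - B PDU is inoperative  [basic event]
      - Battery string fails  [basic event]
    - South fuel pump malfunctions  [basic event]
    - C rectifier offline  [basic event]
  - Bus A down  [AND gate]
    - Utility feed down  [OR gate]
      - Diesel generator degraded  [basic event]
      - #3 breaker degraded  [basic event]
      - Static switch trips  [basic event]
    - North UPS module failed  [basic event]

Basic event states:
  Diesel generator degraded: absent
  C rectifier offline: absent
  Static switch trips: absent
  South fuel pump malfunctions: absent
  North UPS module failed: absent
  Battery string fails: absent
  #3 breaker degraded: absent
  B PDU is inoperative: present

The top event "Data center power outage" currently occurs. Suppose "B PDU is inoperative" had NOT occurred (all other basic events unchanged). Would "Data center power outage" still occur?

No

Counterfactual: set "B PDU is inoperative" to not occurred.
UPS chain unavailable [OR]: B PDU is inoperative=not, Battery string fails=not → no input occurs → does not occur.
Distribution tier lost [OR]: UPS chain unavailable=not, South fuel pump malfunctions=not, C rectifier offline=not → no input occurs → does not occur.
Utility feed down [OR]: Diesel generator degraded=not, #3 breaker degraded=not, Static switch trips=not → no input occurs → does not occur.
Bus A down [AND]: Utility feed down=not, North UPS module failed=not → not all inputs occur → does not occur.
Data center power outage [OR]: Distribution tier lost=not, Bus A down=not → no input occurs → does not occur.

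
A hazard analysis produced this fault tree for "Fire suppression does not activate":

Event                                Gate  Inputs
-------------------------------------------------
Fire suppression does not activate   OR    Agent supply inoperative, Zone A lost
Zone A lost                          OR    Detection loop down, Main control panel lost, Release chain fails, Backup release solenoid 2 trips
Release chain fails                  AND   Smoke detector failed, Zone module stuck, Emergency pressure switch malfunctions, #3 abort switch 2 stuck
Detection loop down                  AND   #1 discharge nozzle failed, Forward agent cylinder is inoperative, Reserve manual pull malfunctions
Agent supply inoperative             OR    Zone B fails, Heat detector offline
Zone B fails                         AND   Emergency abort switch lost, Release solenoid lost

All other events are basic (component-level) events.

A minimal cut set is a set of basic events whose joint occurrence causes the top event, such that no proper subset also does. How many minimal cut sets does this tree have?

6

Zone B fails [AND]: one cut set from each child combined → 1 × 1 = 1 cut set(s).
Agent supply inoperative [OR]: union of children's cut sets → 2 cut set(s).
Detection loop down [AND]: one cut set from each child combined → 1 × 1 × 1 = 1 cut set(s).
Release chain fails [AND]: one cut set from each child combined → 1 × 1 × 1 × 1 = 1 cut set(s).
Zone A lost [OR]: union of children's cut sets → 4 cut set(s).
Fire suppression does not activate [OR]: union of children's cut sets → 6 cut set(s).
Minimal cut sets: {Emergency abort switch lost, Release solenoid lost}; {Heat detector offline}; {#1 discharge nozzle failed, Forward agent cylinder is inoperative, Reserve manual pull malfunctions}; {Main control panel lost}; {#3 abort switch 2 stuck, Emergency pressure switch malfunctions, Smoke detector failed, Zone module stuck}; {Backup release solenoid 2 trips}.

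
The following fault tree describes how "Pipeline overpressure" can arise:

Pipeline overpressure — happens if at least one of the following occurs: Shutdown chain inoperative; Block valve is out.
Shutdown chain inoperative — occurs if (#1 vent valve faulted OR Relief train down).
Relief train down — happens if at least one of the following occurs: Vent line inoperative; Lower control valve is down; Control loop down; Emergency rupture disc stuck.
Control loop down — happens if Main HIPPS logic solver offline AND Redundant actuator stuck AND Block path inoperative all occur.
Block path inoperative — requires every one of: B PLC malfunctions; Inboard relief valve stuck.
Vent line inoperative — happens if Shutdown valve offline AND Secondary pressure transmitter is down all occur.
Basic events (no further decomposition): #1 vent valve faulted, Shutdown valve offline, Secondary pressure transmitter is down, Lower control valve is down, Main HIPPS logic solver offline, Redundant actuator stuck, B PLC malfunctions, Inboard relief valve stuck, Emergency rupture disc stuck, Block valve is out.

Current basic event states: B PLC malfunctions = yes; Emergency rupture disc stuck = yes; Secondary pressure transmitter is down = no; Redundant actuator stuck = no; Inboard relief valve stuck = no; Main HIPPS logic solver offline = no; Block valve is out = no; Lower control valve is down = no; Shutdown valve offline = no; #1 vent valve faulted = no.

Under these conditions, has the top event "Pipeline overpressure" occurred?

Yes

Vent line inoperative [AND]: Shutdown valve offline=not, Secondary pressure transmitter is down=not → not all inputs occur → does not occur.
Block path inoperative [AND]: B PLC malfunctions=occurs, Inboard relief valve stuck=not → not all inputs occur → does not occur.
Control loop down [AND]: Main HIPPS logic solver offline=not, Redundant actuator stuck=not, Block path inoperative=not → not all inputs occur → does not occur.
Relief train down [OR]: Vent line inoperative=not, Lower control valve is down=not, Control loop down=not, Emergency rupture disc stuck=occurs → at least one input occurs → occurs.
Shutdown chain inoperative [OR]: #1 vent valve faulted=not, Relief train down=occurs → at least one input occurs → occurs.
Pipeline overpressure [OR]: Shutdown chain inoperative=occurs, Block valve is out=not → at least one input occurs → occurs.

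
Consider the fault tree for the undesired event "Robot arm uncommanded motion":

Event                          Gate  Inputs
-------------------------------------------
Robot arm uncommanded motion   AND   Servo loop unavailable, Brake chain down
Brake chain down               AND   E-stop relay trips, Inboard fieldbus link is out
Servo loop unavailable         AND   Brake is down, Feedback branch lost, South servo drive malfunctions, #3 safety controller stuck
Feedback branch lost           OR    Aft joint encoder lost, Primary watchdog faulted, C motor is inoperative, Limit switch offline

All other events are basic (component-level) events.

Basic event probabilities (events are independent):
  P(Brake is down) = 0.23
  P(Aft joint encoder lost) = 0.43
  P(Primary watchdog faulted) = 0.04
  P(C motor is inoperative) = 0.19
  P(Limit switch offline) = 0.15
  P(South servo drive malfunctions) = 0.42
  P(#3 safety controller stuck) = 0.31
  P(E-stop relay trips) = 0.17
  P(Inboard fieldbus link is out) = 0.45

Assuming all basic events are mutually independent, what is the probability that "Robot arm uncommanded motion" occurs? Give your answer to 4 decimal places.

P(Feedback branch lost) [OR] = 1 − (1−0.43) × (1−0.04) × (1−0.19) × (1−0.15) = 0.623253
P(Servo loop unavailable) [AND] = 0.23 × 0.623253 × 0.42 × 0.31 = 0.018664
P(Brake chain down) [AND] = 0.17 × 0.45 = 0.076500
P(Robot arm uncommanded motion) [AND] = 0.018664 × 0.076500 = 0.001428
Rounded to 4 decimal places: P(Robot arm uncommanded motion) ≈ 0.0014.

0.0014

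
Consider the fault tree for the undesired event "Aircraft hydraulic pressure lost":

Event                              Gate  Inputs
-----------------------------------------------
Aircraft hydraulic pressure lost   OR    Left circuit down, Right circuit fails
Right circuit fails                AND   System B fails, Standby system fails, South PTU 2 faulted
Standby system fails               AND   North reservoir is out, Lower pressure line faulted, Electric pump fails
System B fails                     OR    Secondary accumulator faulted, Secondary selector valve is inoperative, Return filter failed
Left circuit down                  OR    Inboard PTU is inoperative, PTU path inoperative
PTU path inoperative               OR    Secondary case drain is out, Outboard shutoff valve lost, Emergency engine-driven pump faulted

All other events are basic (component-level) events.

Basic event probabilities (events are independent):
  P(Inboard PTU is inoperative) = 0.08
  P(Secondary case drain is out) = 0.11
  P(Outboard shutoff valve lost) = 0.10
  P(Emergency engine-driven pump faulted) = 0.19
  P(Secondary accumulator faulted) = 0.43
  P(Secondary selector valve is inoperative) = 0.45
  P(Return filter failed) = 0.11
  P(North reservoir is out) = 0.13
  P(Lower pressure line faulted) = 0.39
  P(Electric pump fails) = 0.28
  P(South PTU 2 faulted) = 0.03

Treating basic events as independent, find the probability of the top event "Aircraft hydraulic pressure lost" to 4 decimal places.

0.4033

P(PTU path inoperative) [OR] = 1 − (1−0.11) × (1−0.10) × (1−0.19) = 0.351190
P(Left circuit down) [OR] = 1 − (1−0.08) × (1−0.351190) = 0.403095
P(System B fails) [OR] = 1 − (1−0.43) × (1−0.45) × (1−0.11) = 0.720985
P(Standby system fails) [AND] = 0.13 × 0.39 × 0.28 = 0.014196
P(Right circuit fails) [AND] = 0.720985 × 0.014196 × 0.03 = 0.000307
P(Aircraft hydraulic pressure lost) [OR] = 1 − (1−0.403095) × (1−0.000307) = 0.403278
Rounded to 4 decimal places: P(Aircraft hydraulic pressure lost) ≈ 0.4033.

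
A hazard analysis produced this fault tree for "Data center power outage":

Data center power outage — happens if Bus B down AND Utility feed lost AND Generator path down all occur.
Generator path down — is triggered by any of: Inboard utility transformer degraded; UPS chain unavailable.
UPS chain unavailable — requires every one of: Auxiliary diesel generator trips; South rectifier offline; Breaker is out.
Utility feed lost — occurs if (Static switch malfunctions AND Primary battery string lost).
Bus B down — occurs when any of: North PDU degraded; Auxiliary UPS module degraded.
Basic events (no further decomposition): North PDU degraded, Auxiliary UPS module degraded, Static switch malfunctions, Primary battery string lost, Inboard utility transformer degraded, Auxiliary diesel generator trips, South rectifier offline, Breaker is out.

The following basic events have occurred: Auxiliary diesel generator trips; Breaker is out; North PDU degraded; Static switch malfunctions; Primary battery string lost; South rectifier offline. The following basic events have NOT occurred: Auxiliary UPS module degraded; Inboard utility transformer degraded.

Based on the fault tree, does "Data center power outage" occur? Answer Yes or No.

Yes

Bus B down [OR]: North PDU degraded=occurs, Auxiliary UPS module degraded=not → at least one input occurs → occurs.
Utility feed lost [AND]: Static switch malfunctions=occurs, Primary battery string lost=occurs → all inputs occur → occurs.
UPS chain unavailable [AND]: Auxiliary diesel generator trips=occurs, South rectifier offline=occurs, Breaker is out=occurs → all inputs occur → occurs.
Generator path down [OR]: Inboard utility transformer degraded=not, UPS chain unavailable=occurs → at least one input occurs → occurs.
Data center power outage [AND]: Bus B down=occurs, Utility feed lost=occurs, Generator path down=occurs → all inputs occur → occurs.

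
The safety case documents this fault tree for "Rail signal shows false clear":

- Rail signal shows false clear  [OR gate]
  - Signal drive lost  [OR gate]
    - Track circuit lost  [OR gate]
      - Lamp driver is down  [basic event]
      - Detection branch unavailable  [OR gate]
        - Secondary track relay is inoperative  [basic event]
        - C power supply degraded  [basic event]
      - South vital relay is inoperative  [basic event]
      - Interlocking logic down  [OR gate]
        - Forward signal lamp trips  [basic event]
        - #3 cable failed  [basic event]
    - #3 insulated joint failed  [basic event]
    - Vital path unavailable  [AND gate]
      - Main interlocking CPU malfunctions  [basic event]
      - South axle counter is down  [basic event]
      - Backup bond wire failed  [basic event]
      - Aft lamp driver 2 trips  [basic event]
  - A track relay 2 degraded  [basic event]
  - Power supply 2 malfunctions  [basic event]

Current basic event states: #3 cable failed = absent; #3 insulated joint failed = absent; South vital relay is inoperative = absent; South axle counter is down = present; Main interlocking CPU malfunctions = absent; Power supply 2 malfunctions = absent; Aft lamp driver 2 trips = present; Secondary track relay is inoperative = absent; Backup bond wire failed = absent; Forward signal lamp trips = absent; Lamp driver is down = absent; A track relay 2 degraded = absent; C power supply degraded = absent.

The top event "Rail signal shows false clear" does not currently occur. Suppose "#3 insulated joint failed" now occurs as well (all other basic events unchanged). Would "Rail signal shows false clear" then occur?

Yes

Counterfactual: set "#3 insulated joint failed" to occurred.
Detection branch unavailable [OR]: Secondary track relay is inoperative=not, C power supply degraded=not → no input occurs → does not occur.
Interlocking logic down [OR]: Forward signal lamp trips=not, #3 cable failed=not → no input occurs → does not occur.
Track circuit lost [OR]: Lamp driver is down=not, Detection branch unavailable=not, South vital relay is inoperative=not, Interlocking logic down=not → no input occurs → does not occur.
Vital path unavailable [AND]: Main interlocking CPU malfunctions=not, South axle counter is down=occurs, Backup bond wire failed=not, Aft lamp driver 2 trips=occurs → not all inputs occur → does not occur.
Signal drive lost [OR]: Track circuit lost=not, #3 insulated joint failed=occurs, Vital path unavailable=not → at least one input occurs → occurs.
Rail signal shows false clear [OR]: Signal drive lost=occurs, A track relay 2 degraded=not, Power supply 2 malfunctions=not → at least one input occurs → occurs.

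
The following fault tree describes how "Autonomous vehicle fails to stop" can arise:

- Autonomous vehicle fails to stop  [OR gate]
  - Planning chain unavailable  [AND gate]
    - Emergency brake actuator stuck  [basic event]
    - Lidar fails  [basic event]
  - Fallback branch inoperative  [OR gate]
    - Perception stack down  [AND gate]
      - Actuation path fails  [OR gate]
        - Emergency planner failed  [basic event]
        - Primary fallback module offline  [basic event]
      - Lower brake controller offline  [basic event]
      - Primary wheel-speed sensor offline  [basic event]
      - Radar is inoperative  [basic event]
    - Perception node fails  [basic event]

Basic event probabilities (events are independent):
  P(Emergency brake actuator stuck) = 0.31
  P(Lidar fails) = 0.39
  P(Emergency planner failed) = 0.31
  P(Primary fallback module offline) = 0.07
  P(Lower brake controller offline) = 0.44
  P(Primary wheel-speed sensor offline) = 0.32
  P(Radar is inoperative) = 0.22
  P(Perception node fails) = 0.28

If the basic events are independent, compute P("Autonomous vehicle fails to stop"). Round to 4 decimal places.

P(Planning chain unavailable) [AND] = 0.31 × 0.39 = 0.120900
P(Actuation path fails) [OR] = 1 − (1−0.31) × (1−0.07) = 0.358300
P(Perception stack down) [AND] = 0.358300 × 0.44 × 0.32 × 0.22 = 0.011099
P(Fallback branch inoperative) [OR] = 1 − (1−0.011099) × (1−0.28) = 0.287991
P(Autonomous vehicle fails to stop) [OR] = 1 − (1−0.120900) × (1−0.287991) = 0.374073
Rounded to 4 decimal places: P(Autonomous vehicle fails to stop) ≈ 0.3741.

0.3741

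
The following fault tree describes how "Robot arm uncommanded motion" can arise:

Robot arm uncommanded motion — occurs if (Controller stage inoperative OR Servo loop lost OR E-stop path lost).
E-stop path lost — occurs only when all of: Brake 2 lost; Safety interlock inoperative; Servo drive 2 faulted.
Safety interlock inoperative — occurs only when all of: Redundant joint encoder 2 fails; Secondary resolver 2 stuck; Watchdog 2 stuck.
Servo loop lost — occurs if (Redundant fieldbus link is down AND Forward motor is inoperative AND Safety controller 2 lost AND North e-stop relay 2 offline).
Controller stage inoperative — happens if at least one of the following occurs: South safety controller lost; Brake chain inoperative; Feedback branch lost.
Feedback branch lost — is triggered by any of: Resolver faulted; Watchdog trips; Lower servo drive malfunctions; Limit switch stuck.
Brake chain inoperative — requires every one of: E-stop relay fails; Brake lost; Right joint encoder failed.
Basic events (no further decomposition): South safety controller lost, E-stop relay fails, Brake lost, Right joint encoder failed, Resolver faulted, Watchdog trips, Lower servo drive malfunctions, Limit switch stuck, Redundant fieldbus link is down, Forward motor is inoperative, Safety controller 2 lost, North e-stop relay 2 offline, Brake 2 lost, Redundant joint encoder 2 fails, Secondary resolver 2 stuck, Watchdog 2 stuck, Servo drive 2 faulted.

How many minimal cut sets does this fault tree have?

Brake chain inoperative [AND]: one cut set from each child combined → 1 × 1 × 1 = 1 cut set(s).
Feedback branch lost [OR]: union of children's cut sets → 4 cut set(s).
Controller stage inoperative [OR]: union of children's cut sets → 6 cut set(s).
Servo loop lost [AND]: one cut set from each child combined → 1 × 1 × 1 × 1 = 1 cut set(s).
Safety interlock inoperative [AND]: one cut set from each child combined → 1 × 1 × 1 = 1 cut set(s).
E-stop path lost [AND]: one cut set from each child combined → 1 × 1 × 1 = 1 cut set(s).
Robot arm uncommanded motion [OR]: union of children's cut sets → 8 cut set(s).
Minimal cut sets: {South safety controller lost}; {Brake lost, E-stop relay fails, Right joint encoder failed}; {Resolver faulted}; {Watchdog trips}; {Lower servo drive malfunctions}; {Limit switch stuck}; {Forward motor is inoperative, North e-stop relay 2 offline, Redundant fieldbus link is down, Safety controller 2 lost}; {Brake 2 lost, Redundant joint encoder 2 fails, Secondary resolver 2 stuck, Servo drive 2 faulted, Watchdog 2 stuck}.

8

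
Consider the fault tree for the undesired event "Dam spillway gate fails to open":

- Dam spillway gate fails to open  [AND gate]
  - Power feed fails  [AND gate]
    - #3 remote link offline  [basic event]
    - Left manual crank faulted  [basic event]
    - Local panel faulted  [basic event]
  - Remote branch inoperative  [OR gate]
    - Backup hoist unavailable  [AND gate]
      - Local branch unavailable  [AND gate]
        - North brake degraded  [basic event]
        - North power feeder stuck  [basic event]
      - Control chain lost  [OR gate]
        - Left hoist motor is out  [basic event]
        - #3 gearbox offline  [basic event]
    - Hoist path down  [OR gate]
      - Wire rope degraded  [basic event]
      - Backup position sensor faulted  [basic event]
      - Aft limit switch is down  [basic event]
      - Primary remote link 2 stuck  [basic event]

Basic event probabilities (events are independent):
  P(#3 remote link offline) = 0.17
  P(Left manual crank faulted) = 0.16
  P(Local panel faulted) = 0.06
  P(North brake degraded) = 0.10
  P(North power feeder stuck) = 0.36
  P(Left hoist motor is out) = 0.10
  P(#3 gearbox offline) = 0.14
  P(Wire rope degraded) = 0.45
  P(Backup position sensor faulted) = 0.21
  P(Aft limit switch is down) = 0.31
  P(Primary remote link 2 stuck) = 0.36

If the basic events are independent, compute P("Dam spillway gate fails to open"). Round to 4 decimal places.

0.0013

P(Power feed fails) [AND] = 0.17 × 0.16 × 0.06 = 0.001632
P(Local branch unavailable) [AND] = 0.10 × 0.36 = 0.036000
P(Control chain lost) [OR] = 1 − (1−0.10) × (1−0.14) = 0.226000
P(Backup hoist unavailable) [AND] = 0.036000 × 0.226000 = 0.008136
P(Hoist path down) [OR] = 1 − (1−0.45) × (1−0.21) × (1−0.31) × (1−0.36) = 0.808125
P(Remote branch inoperative) [OR] = 1 − (1−0.008136) × (1−0.808125) = 0.809686
P(Dam spillway gate fails to open) [AND] = 0.001632 × 0.809686 = 0.001321
Rounded to 4 decimal places: P(Dam spillway gate fails to open) ≈ 0.0013.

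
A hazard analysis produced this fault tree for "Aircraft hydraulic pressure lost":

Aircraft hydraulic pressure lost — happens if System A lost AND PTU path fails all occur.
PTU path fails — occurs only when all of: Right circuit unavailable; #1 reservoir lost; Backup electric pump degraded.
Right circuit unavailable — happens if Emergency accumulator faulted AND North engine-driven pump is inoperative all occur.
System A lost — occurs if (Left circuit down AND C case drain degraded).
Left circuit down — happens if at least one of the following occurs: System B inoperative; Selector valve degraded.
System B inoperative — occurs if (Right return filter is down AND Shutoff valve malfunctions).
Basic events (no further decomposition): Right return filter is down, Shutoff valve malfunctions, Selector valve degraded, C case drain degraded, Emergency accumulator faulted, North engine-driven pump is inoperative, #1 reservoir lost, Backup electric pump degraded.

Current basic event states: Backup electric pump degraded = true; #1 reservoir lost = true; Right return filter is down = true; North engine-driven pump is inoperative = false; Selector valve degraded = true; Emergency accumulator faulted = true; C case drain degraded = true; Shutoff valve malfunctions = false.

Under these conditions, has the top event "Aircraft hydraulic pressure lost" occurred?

System B inoperative [AND]: Right return filter is down=occurs, Shutoff valve malfunctions=not → not all inputs occur → does not occur.
Left circuit down [OR]: System B inoperative=not, Selector valve degraded=occurs → at least one input occurs → occurs.
System A lost [AND]: Left circuit down=occurs, C case drain degraded=occurs → all inputs occur → occurs.
Right circuit unavailable [AND]: Emergency accumulator faulted=occurs, North engine-driven pump is inoperative=not → not all inputs occur → does not occur.
PTU path fails [AND]: Right circuit unavailable=not, #1 reservoir lost=occurs, Backup electric pump degraded=occurs → not all inputs occur → does not occur.
Aircraft hydraulic pressure lost [AND]: System A lost=occurs, PTU path fails=not → not all inputs occur → does not occur.

No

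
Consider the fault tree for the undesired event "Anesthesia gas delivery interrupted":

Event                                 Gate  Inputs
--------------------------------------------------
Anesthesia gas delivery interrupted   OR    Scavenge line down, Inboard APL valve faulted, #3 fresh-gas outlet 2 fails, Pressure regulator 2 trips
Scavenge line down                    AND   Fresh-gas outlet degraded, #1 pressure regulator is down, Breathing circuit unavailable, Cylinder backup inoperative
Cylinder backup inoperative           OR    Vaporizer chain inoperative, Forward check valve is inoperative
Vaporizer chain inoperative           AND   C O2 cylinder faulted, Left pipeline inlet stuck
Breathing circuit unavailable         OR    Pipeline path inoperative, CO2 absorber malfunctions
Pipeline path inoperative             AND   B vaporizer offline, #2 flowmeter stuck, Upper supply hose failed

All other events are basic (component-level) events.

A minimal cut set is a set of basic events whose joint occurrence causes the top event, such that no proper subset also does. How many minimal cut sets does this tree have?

7

Pipeline path inoperative [AND]: one cut set from each child combined → 1 × 1 × 1 = 1 cut set(s).
Breathing circuit unavailable [OR]: union of children's cut sets → 2 cut set(s).
Vaporizer chain inoperative [AND]: one cut set from each child combined → 1 × 1 = 1 cut set(s).
Cylinder backup inoperative [OR]: union of children's cut sets → 2 cut set(s).
Scavenge line down [AND]: one cut set from each child combined → 1 × 1 × 2 × 2 = 4 cut set(s).
Anesthesia gas delivery interrupted [OR]: union of children's cut sets → 7 cut set(s).
Minimal cut sets: {#1 pressure regulator is down, #2 flowmeter stuck, B vaporizer offline, C O2 cylinder faulted, Fresh-gas outlet degraded, Left pipeline inlet stuck, Upper supply hose failed}; {#1 pressure regulator is down, #2 flowmeter stuck, B vaporizer offline, Forward check valve is inoperative, Fresh-gas outlet degraded, Upper supply hose failed}; {#1 pressure regulator is down, C O2 cylinder faulted, CO2 absorber malfunctions, Fresh-gas outlet degraded, Left pipeline inlet stuck}; {#1 pressure regulator is down, CO2 absorber malfunctions, Forward check valve is inoperative, Fresh-gas outlet degraded}; {Inboard APL valve faulted}; {#3 fresh-gas outlet 2 fails}; {Pressure regulator 2 trips}.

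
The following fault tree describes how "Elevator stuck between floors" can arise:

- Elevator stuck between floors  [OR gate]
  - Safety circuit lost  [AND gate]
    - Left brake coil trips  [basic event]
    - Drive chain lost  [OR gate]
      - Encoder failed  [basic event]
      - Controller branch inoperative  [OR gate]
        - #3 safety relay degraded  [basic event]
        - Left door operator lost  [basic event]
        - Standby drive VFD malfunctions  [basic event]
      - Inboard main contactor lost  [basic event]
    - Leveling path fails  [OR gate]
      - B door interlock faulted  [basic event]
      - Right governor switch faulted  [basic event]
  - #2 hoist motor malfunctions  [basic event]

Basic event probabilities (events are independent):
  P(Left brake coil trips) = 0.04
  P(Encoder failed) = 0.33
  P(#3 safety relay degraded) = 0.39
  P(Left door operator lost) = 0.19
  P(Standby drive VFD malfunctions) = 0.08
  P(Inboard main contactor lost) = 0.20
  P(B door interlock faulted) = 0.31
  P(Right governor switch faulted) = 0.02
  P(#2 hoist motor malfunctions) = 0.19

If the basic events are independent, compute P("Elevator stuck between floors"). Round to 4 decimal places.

P(Controller branch inoperative) [OR] = 1 − (1−0.39) × (1−0.19) × (1−0.08) = 0.545428
P(Drive chain lost) [OR] = 1 − (1−0.33) × (1−0.545428) × (1−0.20) = 0.756349
P(Leveling path fails) [OR] = 1 − (1−0.31) × (1−0.02) = 0.323800
P(Safety circuit lost) [AND] = 0.04 × 0.756349 × 0.323800 = 0.009796
P(Elevator stuck between floors) [OR] = 1 − (1−0.009796) × (1−0.19) = 0.197935
Rounded to 4 decimal places: P(Elevator stuck between floors) ≈ 0.1979.

0.1979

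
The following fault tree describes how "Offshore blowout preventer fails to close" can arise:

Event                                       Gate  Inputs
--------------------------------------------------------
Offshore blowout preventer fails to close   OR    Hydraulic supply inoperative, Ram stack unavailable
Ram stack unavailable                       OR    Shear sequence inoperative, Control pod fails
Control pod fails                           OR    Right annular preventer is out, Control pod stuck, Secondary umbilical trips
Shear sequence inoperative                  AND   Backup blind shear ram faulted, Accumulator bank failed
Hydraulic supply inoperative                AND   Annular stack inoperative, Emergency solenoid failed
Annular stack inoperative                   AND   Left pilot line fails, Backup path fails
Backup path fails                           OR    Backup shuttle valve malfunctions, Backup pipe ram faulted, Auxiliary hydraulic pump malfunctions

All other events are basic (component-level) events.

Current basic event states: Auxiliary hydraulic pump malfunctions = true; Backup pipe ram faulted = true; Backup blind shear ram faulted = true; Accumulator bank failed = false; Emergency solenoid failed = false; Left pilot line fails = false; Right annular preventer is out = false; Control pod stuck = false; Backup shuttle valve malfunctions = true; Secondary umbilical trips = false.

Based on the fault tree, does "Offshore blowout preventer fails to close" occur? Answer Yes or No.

Backup path fails [OR]: Backup shuttle valve malfunctions=occurs, Backup pipe ram faulted=occurs, Auxiliary hydraulic pump malfunctions=occurs → at least one input occurs → occurs.
Annular stack inoperative [AND]: Left pilot line fails=not, Backup path fails=occurs → not all inputs occur → does not occur.
Hydraulic supply inoperative [AND]: Annular stack inoperative=not, Emergency solenoid failed=not → not all inputs occur → does not occur.
Shear sequence inoperative [AND]: Backup blind shear ram faulted=occurs, Accumulator bank failed=not → not all inputs occur → does not occur.
Control pod fails [OR]: Right annular preventer is out=not, Control pod stuck=not, Secondary umbilical trips=not → no input occurs → does not occur.
Ram stack unavailable [OR]: Shear sequence inoperative=not, Control pod fails=not → no input occurs → does not occur.
Offshore blowout preventer fails to close [OR]: Hydraulic supply inoperative=not, Ram stack unavailable=not → no input occurs → does not occur.

No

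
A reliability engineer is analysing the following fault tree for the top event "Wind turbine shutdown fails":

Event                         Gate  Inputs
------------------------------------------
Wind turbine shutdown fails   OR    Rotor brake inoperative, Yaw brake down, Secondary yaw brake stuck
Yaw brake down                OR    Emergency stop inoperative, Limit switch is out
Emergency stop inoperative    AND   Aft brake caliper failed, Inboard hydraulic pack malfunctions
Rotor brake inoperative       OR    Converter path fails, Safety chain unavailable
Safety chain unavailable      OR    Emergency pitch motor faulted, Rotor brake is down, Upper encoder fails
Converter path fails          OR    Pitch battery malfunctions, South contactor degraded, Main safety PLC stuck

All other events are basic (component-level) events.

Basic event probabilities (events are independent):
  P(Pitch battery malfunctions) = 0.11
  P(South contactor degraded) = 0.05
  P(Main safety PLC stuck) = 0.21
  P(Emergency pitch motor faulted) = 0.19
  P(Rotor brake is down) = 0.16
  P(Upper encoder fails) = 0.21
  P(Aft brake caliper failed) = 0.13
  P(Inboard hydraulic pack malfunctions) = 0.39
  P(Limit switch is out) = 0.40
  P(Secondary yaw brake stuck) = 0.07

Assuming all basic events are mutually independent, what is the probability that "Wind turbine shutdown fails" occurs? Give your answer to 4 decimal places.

0.8098

P(Converter path fails) [OR] = 1 − (1−0.11) × (1−0.05) × (1−0.21) = 0.332055
P(Safety chain unavailable) [OR] = 1 − (1−0.19) × (1−0.16) × (1−0.21) = 0.462484
P(Rotor brake inoperative) [OR] = 1 − (1−0.332055) × (1−0.462484) = 0.640969
P(Emergency stop inoperative) [AND] = 0.13 × 0.39 = 0.050700
P(Yaw brake down) [OR] = 1 − (1−0.050700) × (1−0.40) = 0.430420
P(Wind turbine shutdown fails) [OR] = 1 − (1−0.640969) × (1−0.430420) × (1−0.07) = 0.809818
Rounded to 4 decimal places: P(Wind turbine shutdown fails) ≈ 0.8098.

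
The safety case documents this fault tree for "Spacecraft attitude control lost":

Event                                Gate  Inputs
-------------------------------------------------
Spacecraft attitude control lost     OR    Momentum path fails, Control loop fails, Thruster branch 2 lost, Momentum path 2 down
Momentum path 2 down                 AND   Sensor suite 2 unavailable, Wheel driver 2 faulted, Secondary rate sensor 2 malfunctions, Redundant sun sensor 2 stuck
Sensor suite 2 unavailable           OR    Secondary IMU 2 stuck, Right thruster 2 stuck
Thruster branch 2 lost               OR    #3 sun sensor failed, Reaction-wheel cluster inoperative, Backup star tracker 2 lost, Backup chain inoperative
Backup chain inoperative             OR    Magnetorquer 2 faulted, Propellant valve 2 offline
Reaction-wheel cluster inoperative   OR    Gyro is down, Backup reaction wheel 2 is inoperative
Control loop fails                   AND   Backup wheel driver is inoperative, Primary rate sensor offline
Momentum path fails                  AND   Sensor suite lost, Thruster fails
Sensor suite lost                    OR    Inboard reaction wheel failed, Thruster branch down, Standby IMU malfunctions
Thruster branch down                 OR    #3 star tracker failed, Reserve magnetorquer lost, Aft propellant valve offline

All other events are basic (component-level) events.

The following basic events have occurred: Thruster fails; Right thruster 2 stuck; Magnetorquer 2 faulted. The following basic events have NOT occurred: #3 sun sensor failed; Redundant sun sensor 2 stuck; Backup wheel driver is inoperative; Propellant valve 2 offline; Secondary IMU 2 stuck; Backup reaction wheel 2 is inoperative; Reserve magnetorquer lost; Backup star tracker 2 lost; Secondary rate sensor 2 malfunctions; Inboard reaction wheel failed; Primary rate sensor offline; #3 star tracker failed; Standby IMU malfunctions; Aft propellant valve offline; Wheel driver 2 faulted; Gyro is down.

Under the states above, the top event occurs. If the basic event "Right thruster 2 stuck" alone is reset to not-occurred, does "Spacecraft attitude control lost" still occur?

Counterfactual: set "Right thruster 2 stuck" to not occurred.
Thruster branch down [OR]: #3 star tracker failed=not, Reserve magnetorquer lost=not, Aft propellant valve offline=not → no input occurs → does not occur.
Sensor suite lost [OR]: Inboard reaction wheel failed=not, Thruster branch down=not, Standby IMU malfunctions=not → no input occurs → does not occur.
Momentum path fails [AND]: Sensor suite lost=not, Thruster fails=occurs → not all inputs occur → does not occur.
Control loop fails [AND]: Backup wheel driver is inoperative=not, Primary rate sensor offline=not → not all inputs occur → does not occur.
Reaction-wheel cluster inoperative [OR]: Gyro is down=not, Backup reaction wheel 2 is inoperative=not → no input occurs → does not occur.
Backup chain inoperative [OR]: Magnetorquer 2 faulted=occurs, Propellant valve 2 offline=not → at least one input occurs → occurs.
Thruster branch 2 lost [OR]: #3 sun sensor failed=not, Reaction-wheel cluster inoperative=not, Backup star tracker 2 lost=not, Backup chain inoperative=occurs → at least one input occurs → occurs.
Sensor suite 2 unavailable [OR]: Secondary IMU 2 stuck=not, Right thruster 2 stuck=not → no input occurs → does not occur.
Momentum path 2 down [AND]: Sensor suite 2 unavailable=not, Wheel driver 2 faulted=not, Secondary rate sensor 2 malfunctions=not, Redundant sun sensor 2 stuck=not → not all inputs occur → does not occur.
Spacecraft attitude control lost [OR]: Momentum path fails=not, Control loop fails=not, Thruster branch 2 lost=occurs, Momentum path 2 down=not → at least one input occurs → occurs.

Yes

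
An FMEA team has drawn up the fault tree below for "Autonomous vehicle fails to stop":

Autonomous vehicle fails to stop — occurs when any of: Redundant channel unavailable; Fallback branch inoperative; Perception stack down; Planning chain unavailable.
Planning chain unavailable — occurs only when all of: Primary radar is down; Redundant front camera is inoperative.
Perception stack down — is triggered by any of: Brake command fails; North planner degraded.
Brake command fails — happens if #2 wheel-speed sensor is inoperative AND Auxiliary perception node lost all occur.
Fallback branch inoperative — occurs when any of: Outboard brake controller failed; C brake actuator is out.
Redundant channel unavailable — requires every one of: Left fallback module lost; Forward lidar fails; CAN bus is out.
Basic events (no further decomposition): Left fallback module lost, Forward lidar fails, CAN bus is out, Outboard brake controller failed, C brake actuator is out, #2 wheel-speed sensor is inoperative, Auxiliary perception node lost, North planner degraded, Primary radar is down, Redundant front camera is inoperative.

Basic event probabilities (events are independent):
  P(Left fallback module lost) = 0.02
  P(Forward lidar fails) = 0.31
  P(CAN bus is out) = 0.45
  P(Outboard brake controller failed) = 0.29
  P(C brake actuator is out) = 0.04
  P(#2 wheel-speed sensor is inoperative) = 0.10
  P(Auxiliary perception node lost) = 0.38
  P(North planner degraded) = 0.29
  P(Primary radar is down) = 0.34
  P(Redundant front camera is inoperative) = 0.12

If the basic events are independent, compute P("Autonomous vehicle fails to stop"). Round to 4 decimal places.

0.5547

P(Redundant channel unavailable) [AND] = 0.02 × 0.31 × 0.45 = 0.002790
P(Fallback branch inoperative) [OR] = 1 − (1−0.29) × (1−0.04) = 0.318400
P(Brake command fails) [AND] = 0.10 × 0.38 = 0.038000
P(Perception stack down) [OR] = 1 − (1−0.038000) × (1−0.29) = 0.316980
P(Planning chain unavailable) [AND] = 0.34 × 0.12 = 0.040800
P(Autonomous vehicle fails to stop) [OR] = 1 − (1−0.002790) × (1−0.318400) × (1−0.316980) × (1−0.040800) = 0.554694
Rounded to 4 decimal places: P(Autonomous vehicle fails to stop) ≈ 0.5547.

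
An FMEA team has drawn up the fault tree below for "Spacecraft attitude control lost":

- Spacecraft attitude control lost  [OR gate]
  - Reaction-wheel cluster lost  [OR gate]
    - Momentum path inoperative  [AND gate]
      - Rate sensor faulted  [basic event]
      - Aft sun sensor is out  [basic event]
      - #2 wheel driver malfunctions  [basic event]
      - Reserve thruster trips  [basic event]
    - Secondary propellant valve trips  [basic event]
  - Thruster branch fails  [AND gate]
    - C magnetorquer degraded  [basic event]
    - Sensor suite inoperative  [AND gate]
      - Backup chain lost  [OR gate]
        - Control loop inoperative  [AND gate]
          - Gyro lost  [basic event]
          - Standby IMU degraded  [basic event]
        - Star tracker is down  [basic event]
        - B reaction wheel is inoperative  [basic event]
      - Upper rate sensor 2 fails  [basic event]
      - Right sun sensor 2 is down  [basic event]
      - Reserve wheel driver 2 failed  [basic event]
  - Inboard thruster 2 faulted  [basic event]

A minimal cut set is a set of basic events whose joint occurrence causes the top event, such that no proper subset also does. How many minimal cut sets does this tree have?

6

Momentum path inoperative [AND]: one cut set from each child combined → 1 × 1 × 1 × 1 = 1 cut set(s).
Reaction-wheel cluster lost [OR]: union of children's cut sets → 2 cut set(s).
Control loop inoperative [AND]: one cut set from each child combined → 1 × 1 = 1 cut set(s).
Backup chain lost [OR]: union of children's cut sets → 3 cut set(s).
Sensor suite inoperative [AND]: one cut set from each child combined → 3 × 1 × 1 × 1 = 3 cut set(s).
Thruster branch fails [AND]: one cut set from each child combined → 1 × 3 = 3 cut set(s).
Spacecraft attitude control lost [OR]: union of children's cut sets → 6 cut set(s).
Minimal cut sets: {#2 wheel driver malfunctions, Aft sun sensor is out, Rate sensor faulted, Reserve thruster trips}; {Secondary propellant valve trips}; {C magnetorquer degraded, Gyro lost, Reserve wheel driver 2 failed, Right sun sensor 2 is down, Standby IMU degraded, Upper rate sensor 2 fails}; {C magnetorquer degraded, Reserve wheel driver 2 failed, Right sun sensor 2 is down, Star tracker is down, Upper rate sensor 2 fails}; {B reaction wheel is inoperative, C magnetorquer degraded, Reserve wheel driver 2 failed, Right sun sensor 2 is down, Upper rate sensor 2 fails}; {Inboard thruster 2 faulted}.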